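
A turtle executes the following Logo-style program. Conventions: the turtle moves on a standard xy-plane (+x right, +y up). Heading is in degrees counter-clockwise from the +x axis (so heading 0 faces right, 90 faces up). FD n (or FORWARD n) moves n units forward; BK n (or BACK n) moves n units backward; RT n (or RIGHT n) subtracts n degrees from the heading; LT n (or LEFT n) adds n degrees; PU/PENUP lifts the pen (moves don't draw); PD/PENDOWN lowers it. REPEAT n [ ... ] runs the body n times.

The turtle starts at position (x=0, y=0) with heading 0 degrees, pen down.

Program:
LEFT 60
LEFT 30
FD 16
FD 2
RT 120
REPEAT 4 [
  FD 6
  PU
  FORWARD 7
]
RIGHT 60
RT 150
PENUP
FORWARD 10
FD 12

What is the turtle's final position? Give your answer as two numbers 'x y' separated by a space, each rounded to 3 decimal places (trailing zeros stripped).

Executing turtle program step by step:
Start: pos=(0,0), heading=0, pen down
LT 60: heading 0 -> 60
LT 30: heading 60 -> 90
FD 16: (0,0) -> (0,16) [heading=90, draw]
FD 2: (0,16) -> (0,18) [heading=90, draw]
RT 120: heading 90 -> 330
REPEAT 4 [
  -- iteration 1/4 --
  FD 6: (0,18) -> (5.196,15) [heading=330, draw]
  PU: pen up
  FD 7: (5.196,15) -> (11.258,11.5) [heading=330, move]
  -- iteration 2/4 --
  FD 6: (11.258,11.5) -> (16.454,8.5) [heading=330, move]
  PU: pen up
  FD 7: (16.454,8.5) -> (22.517,5) [heading=330, move]
  -- iteration 3/4 --
  FD 6: (22.517,5) -> (27.713,2) [heading=330, move]
  PU: pen up
  FD 7: (27.713,2) -> (33.775,-1.5) [heading=330, move]
  -- iteration 4/4 --
  FD 6: (33.775,-1.5) -> (38.971,-4.5) [heading=330, move]
  PU: pen up
  FD 7: (38.971,-4.5) -> (45.033,-8) [heading=330, move]
]
RT 60: heading 330 -> 270
RT 150: heading 270 -> 120
PU: pen up
FD 10: (45.033,-8) -> (40.033,0.66) [heading=120, move]
FD 12: (40.033,0.66) -> (34.033,11.053) [heading=120, move]
Final: pos=(34.033,11.053), heading=120, 3 segment(s) drawn

Answer: 34.033 11.053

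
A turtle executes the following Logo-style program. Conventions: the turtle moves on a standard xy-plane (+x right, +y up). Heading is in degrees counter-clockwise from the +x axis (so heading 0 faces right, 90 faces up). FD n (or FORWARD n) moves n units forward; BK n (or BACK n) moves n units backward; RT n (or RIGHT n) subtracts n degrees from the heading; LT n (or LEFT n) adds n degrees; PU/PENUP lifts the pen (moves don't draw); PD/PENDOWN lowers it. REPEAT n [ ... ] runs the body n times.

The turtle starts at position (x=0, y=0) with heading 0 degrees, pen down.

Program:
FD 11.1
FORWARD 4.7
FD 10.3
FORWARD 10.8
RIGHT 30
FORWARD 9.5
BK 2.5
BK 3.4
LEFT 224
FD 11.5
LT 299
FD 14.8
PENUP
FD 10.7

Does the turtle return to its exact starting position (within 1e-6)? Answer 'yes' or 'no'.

Answer: no

Derivation:
Executing turtle program step by step:
Start: pos=(0,0), heading=0, pen down
FD 11.1: (0,0) -> (11.1,0) [heading=0, draw]
FD 4.7: (11.1,0) -> (15.8,0) [heading=0, draw]
FD 10.3: (15.8,0) -> (26.1,0) [heading=0, draw]
FD 10.8: (26.1,0) -> (36.9,0) [heading=0, draw]
RT 30: heading 0 -> 330
FD 9.5: (36.9,0) -> (45.127,-4.75) [heading=330, draw]
BK 2.5: (45.127,-4.75) -> (42.962,-3.5) [heading=330, draw]
BK 3.4: (42.962,-3.5) -> (40.018,-1.8) [heading=330, draw]
LT 224: heading 330 -> 194
FD 11.5: (40.018,-1.8) -> (28.859,-4.582) [heading=194, draw]
LT 299: heading 194 -> 133
FD 14.8: (28.859,-4.582) -> (18.766,6.242) [heading=133, draw]
PU: pen up
FD 10.7: (18.766,6.242) -> (11.468,14.067) [heading=133, move]
Final: pos=(11.468,14.067), heading=133, 9 segment(s) drawn

Start position: (0, 0)
Final position: (11.468, 14.067)
Distance = 18.15; >= 1e-6 -> NOT closed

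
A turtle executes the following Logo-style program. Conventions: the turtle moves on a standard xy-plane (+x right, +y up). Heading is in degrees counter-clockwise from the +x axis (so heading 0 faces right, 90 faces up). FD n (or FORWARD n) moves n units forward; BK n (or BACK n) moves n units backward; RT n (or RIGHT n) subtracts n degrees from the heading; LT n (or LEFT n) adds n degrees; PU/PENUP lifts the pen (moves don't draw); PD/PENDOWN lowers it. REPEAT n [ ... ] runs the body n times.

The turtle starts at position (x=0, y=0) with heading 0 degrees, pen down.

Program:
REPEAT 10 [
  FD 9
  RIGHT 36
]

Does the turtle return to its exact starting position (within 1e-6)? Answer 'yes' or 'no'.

Answer: yes

Derivation:
Executing turtle program step by step:
Start: pos=(0,0), heading=0, pen down
REPEAT 10 [
  -- iteration 1/10 --
  FD 9: (0,0) -> (9,0) [heading=0, draw]
  RT 36: heading 0 -> 324
  -- iteration 2/10 --
  FD 9: (9,0) -> (16.281,-5.29) [heading=324, draw]
  RT 36: heading 324 -> 288
  -- iteration 3/10 --
  FD 9: (16.281,-5.29) -> (19.062,-13.85) [heading=288, draw]
  RT 36: heading 288 -> 252
  -- iteration 4/10 --
  FD 9: (19.062,-13.85) -> (16.281,-22.409) [heading=252, draw]
  RT 36: heading 252 -> 216
  -- iteration 5/10 --
  FD 9: (16.281,-22.409) -> (9,-27.699) [heading=216, draw]
  RT 36: heading 216 -> 180
  -- iteration 6/10 --
  FD 9: (9,-27.699) -> (0,-27.699) [heading=180, draw]
  RT 36: heading 180 -> 144
  -- iteration 7/10 --
  FD 9: (0,-27.699) -> (-7.281,-22.409) [heading=144, draw]
  RT 36: heading 144 -> 108
  -- iteration 8/10 --
  FD 9: (-7.281,-22.409) -> (-10.062,-13.85) [heading=108, draw]
  RT 36: heading 108 -> 72
  -- iteration 9/10 --
  FD 9: (-10.062,-13.85) -> (-7.281,-5.29) [heading=72, draw]
  RT 36: heading 72 -> 36
  -- iteration 10/10 --
  FD 9: (-7.281,-5.29) -> (0,0) [heading=36, draw]
  RT 36: heading 36 -> 0
]
Final: pos=(0,0), heading=0, 10 segment(s) drawn

Start position: (0, 0)
Final position: (0, 0)
Distance = 0; < 1e-6 -> CLOSED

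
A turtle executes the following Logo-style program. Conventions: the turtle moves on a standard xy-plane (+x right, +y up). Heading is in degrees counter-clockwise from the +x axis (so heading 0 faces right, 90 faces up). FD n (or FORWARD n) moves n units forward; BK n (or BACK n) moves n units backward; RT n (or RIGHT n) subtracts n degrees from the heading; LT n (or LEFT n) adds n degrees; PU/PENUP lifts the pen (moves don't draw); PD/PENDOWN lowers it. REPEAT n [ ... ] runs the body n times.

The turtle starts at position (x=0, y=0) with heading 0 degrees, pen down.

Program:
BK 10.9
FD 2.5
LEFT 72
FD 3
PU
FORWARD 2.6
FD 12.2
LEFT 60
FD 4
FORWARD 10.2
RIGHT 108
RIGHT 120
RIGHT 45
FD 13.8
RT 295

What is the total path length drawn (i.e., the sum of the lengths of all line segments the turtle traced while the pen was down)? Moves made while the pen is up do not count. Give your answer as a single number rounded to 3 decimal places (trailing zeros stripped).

Executing turtle program step by step:
Start: pos=(0,0), heading=0, pen down
BK 10.9: (0,0) -> (-10.9,0) [heading=0, draw]
FD 2.5: (-10.9,0) -> (-8.4,0) [heading=0, draw]
LT 72: heading 0 -> 72
FD 3: (-8.4,0) -> (-7.473,2.853) [heading=72, draw]
PU: pen up
FD 2.6: (-7.473,2.853) -> (-6.67,5.326) [heading=72, move]
FD 12.2: (-6.67,5.326) -> (-2.899,16.929) [heading=72, move]
LT 60: heading 72 -> 132
FD 4: (-2.899,16.929) -> (-5.576,19.901) [heading=132, move]
FD 10.2: (-5.576,19.901) -> (-12.401,27.481) [heading=132, move]
RT 108: heading 132 -> 24
RT 120: heading 24 -> 264
RT 45: heading 264 -> 219
FD 13.8: (-12.401,27.481) -> (-23.126,18.797) [heading=219, move]
RT 295: heading 219 -> 284
Final: pos=(-23.126,18.797), heading=284, 3 segment(s) drawn

Segment lengths:
  seg 1: (0,0) -> (-10.9,0), length = 10.9
  seg 2: (-10.9,0) -> (-8.4,0), length = 2.5
  seg 3: (-8.4,0) -> (-7.473,2.853), length = 3
Total = 16.4

Answer: 16.4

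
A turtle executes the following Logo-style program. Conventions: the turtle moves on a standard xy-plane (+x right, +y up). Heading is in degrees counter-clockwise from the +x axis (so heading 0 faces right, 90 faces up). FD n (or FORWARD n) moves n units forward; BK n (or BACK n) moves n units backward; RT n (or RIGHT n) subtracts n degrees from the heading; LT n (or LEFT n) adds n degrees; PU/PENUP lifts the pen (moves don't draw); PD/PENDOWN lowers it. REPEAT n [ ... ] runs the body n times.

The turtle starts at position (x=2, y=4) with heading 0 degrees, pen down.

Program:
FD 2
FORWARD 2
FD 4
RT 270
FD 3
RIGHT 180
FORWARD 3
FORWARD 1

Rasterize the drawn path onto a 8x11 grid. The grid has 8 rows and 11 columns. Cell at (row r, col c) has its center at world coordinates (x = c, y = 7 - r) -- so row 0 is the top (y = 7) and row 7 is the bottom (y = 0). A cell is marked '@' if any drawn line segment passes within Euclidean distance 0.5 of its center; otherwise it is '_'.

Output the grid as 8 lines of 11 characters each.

Answer: __________@
__________@
__________@
__@@@@@@@@@
__________@
___________
___________
___________

Derivation:
Segment 0: (2,4) -> (4,4)
Segment 1: (4,4) -> (6,4)
Segment 2: (6,4) -> (10,4)
Segment 3: (10,4) -> (10,7)
Segment 4: (10,7) -> (10,4)
Segment 5: (10,4) -> (10,3)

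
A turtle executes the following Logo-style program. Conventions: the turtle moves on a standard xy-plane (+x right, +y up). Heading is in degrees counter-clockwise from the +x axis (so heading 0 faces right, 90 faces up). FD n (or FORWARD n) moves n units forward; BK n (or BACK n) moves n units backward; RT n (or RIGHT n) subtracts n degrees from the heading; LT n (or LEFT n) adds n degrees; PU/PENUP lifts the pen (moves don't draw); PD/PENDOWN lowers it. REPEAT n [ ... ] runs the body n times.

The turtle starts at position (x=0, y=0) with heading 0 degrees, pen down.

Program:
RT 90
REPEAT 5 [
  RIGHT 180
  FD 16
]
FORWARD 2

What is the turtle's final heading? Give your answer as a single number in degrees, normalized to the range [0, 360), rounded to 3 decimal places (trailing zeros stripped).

Executing turtle program step by step:
Start: pos=(0,0), heading=0, pen down
RT 90: heading 0 -> 270
REPEAT 5 [
  -- iteration 1/5 --
  RT 180: heading 270 -> 90
  FD 16: (0,0) -> (0,16) [heading=90, draw]
  -- iteration 2/5 --
  RT 180: heading 90 -> 270
  FD 16: (0,16) -> (0,0) [heading=270, draw]
  -- iteration 3/5 --
  RT 180: heading 270 -> 90
  FD 16: (0,0) -> (0,16) [heading=90, draw]
  -- iteration 4/5 --
  RT 180: heading 90 -> 270
  FD 16: (0,16) -> (0,0) [heading=270, draw]
  -- iteration 5/5 --
  RT 180: heading 270 -> 90
  FD 16: (0,0) -> (0,16) [heading=90, draw]
]
FD 2: (0,16) -> (0,18) [heading=90, draw]
Final: pos=(0,18), heading=90, 6 segment(s) drawn

Answer: 90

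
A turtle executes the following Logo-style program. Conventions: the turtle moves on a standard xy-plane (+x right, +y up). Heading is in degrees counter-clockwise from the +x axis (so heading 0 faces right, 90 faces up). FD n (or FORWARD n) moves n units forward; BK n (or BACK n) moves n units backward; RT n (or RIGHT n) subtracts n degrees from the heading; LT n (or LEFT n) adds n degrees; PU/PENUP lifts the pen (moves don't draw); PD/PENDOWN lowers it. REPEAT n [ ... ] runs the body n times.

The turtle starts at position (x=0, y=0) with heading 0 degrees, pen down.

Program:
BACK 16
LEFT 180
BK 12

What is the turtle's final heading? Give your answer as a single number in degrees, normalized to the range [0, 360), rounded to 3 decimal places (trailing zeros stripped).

Answer: 180

Derivation:
Executing turtle program step by step:
Start: pos=(0,0), heading=0, pen down
BK 16: (0,0) -> (-16,0) [heading=0, draw]
LT 180: heading 0 -> 180
BK 12: (-16,0) -> (-4,0) [heading=180, draw]
Final: pos=(-4,0), heading=180, 2 segment(s) drawn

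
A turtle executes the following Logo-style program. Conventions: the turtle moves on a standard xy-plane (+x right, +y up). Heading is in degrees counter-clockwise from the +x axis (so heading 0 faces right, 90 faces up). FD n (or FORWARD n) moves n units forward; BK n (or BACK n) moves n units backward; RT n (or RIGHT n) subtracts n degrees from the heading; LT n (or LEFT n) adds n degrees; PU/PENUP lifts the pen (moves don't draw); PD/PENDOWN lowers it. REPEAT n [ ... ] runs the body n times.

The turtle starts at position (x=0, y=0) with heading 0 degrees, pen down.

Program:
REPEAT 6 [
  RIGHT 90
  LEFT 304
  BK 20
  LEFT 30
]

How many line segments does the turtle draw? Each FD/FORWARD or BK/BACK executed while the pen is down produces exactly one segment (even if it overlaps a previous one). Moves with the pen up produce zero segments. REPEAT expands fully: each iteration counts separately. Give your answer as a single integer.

Answer: 6

Derivation:
Executing turtle program step by step:
Start: pos=(0,0), heading=0, pen down
REPEAT 6 [
  -- iteration 1/6 --
  RT 90: heading 0 -> 270
  LT 304: heading 270 -> 214
  BK 20: (0,0) -> (16.581,11.184) [heading=214, draw]
  LT 30: heading 214 -> 244
  -- iteration 2/6 --
  RT 90: heading 244 -> 154
  LT 304: heading 154 -> 98
  BK 20: (16.581,11.184) -> (19.364,-8.622) [heading=98, draw]
  LT 30: heading 98 -> 128
  -- iteration 3/6 --
  RT 90: heading 128 -> 38
  LT 304: heading 38 -> 342
  BK 20: (19.364,-8.622) -> (0.343,-2.441) [heading=342, draw]
  LT 30: heading 342 -> 12
  -- iteration 4/6 --
  RT 90: heading 12 -> 282
  LT 304: heading 282 -> 226
  BK 20: (0.343,-2.441) -> (14.236,11.946) [heading=226, draw]
  LT 30: heading 226 -> 256
  -- iteration 5/6 --
  RT 90: heading 256 -> 166
  LT 304: heading 166 -> 110
  BK 20: (14.236,11.946) -> (21.077,-6.848) [heading=110, draw]
  LT 30: heading 110 -> 140
  -- iteration 6/6 --
  RT 90: heading 140 -> 50
  LT 304: heading 50 -> 354
  BK 20: (21.077,-6.848) -> (1.186,-4.758) [heading=354, draw]
  LT 30: heading 354 -> 24
]
Final: pos=(1.186,-4.758), heading=24, 6 segment(s) drawn
Segments drawn: 6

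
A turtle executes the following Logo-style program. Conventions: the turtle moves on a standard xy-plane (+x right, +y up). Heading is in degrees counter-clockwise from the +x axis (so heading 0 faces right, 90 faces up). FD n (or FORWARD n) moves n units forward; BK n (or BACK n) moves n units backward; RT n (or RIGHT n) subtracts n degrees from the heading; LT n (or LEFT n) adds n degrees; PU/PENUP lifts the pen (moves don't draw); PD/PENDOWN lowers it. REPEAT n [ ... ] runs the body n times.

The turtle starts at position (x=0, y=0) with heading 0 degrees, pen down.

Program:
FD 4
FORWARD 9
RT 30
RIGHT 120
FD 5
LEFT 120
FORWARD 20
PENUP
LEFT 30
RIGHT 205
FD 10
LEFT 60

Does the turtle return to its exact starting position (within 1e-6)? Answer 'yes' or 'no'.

Executing turtle program step by step:
Start: pos=(0,0), heading=0, pen down
FD 4: (0,0) -> (4,0) [heading=0, draw]
FD 9: (4,0) -> (13,0) [heading=0, draw]
RT 30: heading 0 -> 330
RT 120: heading 330 -> 210
FD 5: (13,0) -> (8.67,-2.5) [heading=210, draw]
LT 120: heading 210 -> 330
FD 20: (8.67,-2.5) -> (25.99,-12.5) [heading=330, draw]
PU: pen up
LT 30: heading 330 -> 0
RT 205: heading 0 -> 155
FD 10: (25.99,-12.5) -> (16.927,-8.274) [heading=155, move]
LT 60: heading 155 -> 215
Final: pos=(16.927,-8.274), heading=215, 4 segment(s) drawn

Start position: (0, 0)
Final position: (16.927, -8.274)
Distance = 18.841; >= 1e-6 -> NOT closed

Answer: no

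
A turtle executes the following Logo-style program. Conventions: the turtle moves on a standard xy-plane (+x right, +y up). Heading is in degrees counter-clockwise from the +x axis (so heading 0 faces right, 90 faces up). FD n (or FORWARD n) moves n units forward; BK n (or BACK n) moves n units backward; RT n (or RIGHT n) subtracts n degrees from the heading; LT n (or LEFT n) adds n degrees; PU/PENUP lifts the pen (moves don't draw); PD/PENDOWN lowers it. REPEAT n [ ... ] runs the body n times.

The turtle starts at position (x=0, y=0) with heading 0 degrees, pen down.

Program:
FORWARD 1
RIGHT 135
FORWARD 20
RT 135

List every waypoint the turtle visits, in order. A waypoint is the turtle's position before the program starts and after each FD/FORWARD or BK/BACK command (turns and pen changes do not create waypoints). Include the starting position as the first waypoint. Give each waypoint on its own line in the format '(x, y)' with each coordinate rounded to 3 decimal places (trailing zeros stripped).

Executing turtle program step by step:
Start: pos=(0,0), heading=0, pen down
FD 1: (0,0) -> (1,0) [heading=0, draw]
RT 135: heading 0 -> 225
FD 20: (1,0) -> (-13.142,-14.142) [heading=225, draw]
RT 135: heading 225 -> 90
Final: pos=(-13.142,-14.142), heading=90, 2 segment(s) drawn
Waypoints (3 total):
(0, 0)
(1, 0)
(-13.142, -14.142)

Answer: (0, 0)
(1, 0)
(-13.142, -14.142)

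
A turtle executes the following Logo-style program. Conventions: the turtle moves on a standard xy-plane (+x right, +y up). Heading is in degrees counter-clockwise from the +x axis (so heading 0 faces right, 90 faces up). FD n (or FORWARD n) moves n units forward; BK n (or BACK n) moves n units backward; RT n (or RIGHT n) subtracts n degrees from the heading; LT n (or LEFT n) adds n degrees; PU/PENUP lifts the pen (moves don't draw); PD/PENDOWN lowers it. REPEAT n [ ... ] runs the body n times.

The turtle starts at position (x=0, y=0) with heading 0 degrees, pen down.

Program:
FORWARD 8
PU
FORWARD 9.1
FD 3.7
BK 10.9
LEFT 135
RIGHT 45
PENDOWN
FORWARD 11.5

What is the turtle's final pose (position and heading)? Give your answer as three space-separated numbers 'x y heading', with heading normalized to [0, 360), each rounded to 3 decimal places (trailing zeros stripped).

Executing turtle program step by step:
Start: pos=(0,0), heading=0, pen down
FD 8: (0,0) -> (8,0) [heading=0, draw]
PU: pen up
FD 9.1: (8,0) -> (17.1,0) [heading=0, move]
FD 3.7: (17.1,0) -> (20.8,0) [heading=0, move]
BK 10.9: (20.8,0) -> (9.9,0) [heading=0, move]
LT 135: heading 0 -> 135
RT 45: heading 135 -> 90
PD: pen down
FD 11.5: (9.9,0) -> (9.9,11.5) [heading=90, draw]
Final: pos=(9.9,11.5), heading=90, 2 segment(s) drawn

Answer: 9.9 11.5 90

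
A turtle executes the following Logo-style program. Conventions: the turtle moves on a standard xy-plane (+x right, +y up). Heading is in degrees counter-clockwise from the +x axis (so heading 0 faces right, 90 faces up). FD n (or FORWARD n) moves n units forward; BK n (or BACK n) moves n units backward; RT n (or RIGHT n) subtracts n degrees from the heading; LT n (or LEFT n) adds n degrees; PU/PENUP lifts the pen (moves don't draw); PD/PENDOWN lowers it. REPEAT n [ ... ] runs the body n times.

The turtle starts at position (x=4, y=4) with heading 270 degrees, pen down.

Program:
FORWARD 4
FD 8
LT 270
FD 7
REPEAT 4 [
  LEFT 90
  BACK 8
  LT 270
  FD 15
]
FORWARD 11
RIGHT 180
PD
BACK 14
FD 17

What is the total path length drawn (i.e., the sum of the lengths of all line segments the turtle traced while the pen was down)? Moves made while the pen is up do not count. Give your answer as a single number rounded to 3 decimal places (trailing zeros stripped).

Executing turtle program step by step:
Start: pos=(4,4), heading=270, pen down
FD 4: (4,4) -> (4,0) [heading=270, draw]
FD 8: (4,0) -> (4,-8) [heading=270, draw]
LT 270: heading 270 -> 180
FD 7: (4,-8) -> (-3,-8) [heading=180, draw]
REPEAT 4 [
  -- iteration 1/4 --
  LT 90: heading 180 -> 270
  BK 8: (-3,-8) -> (-3,0) [heading=270, draw]
  LT 270: heading 270 -> 180
  FD 15: (-3,0) -> (-18,0) [heading=180, draw]
  -- iteration 2/4 --
  LT 90: heading 180 -> 270
  BK 8: (-18,0) -> (-18,8) [heading=270, draw]
  LT 270: heading 270 -> 180
  FD 15: (-18,8) -> (-33,8) [heading=180, draw]
  -- iteration 3/4 --
  LT 90: heading 180 -> 270
  BK 8: (-33,8) -> (-33,16) [heading=270, draw]
  LT 270: heading 270 -> 180
  FD 15: (-33,16) -> (-48,16) [heading=180, draw]
  -- iteration 4/4 --
  LT 90: heading 180 -> 270
  BK 8: (-48,16) -> (-48,24) [heading=270, draw]
  LT 270: heading 270 -> 180
  FD 15: (-48,24) -> (-63,24) [heading=180, draw]
]
FD 11: (-63,24) -> (-74,24) [heading=180, draw]
RT 180: heading 180 -> 0
PD: pen down
BK 14: (-74,24) -> (-88,24) [heading=0, draw]
FD 17: (-88,24) -> (-71,24) [heading=0, draw]
Final: pos=(-71,24), heading=0, 14 segment(s) drawn

Segment lengths:
  seg 1: (4,4) -> (4,0), length = 4
  seg 2: (4,0) -> (4,-8), length = 8
  seg 3: (4,-8) -> (-3,-8), length = 7
  seg 4: (-3,-8) -> (-3,0), length = 8
  seg 5: (-3,0) -> (-18,0), length = 15
  seg 6: (-18,0) -> (-18,8), length = 8
  seg 7: (-18,8) -> (-33,8), length = 15
  seg 8: (-33,8) -> (-33,16), length = 8
  seg 9: (-33,16) -> (-48,16), length = 15
  seg 10: (-48,16) -> (-48,24), length = 8
  seg 11: (-48,24) -> (-63,24), length = 15
  seg 12: (-63,24) -> (-74,24), length = 11
  seg 13: (-74,24) -> (-88,24), length = 14
  seg 14: (-88,24) -> (-71,24), length = 17
Total = 153

Answer: 153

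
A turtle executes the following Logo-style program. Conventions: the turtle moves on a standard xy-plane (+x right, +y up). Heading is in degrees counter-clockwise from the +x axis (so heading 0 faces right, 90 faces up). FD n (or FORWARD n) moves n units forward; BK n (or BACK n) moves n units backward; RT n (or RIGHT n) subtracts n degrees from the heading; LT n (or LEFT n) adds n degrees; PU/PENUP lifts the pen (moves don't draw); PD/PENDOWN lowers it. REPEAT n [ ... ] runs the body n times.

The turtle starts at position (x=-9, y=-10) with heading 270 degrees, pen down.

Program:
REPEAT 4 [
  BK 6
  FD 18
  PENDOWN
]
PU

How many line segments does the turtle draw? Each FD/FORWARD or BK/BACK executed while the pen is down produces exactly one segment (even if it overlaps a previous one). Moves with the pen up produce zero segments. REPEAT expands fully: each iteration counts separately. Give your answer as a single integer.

Executing turtle program step by step:
Start: pos=(-9,-10), heading=270, pen down
REPEAT 4 [
  -- iteration 1/4 --
  BK 6: (-9,-10) -> (-9,-4) [heading=270, draw]
  FD 18: (-9,-4) -> (-9,-22) [heading=270, draw]
  PD: pen down
  -- iteration 2/4 --
  BK 6: (-9,-22) -> (-9,-16) [heading=270, draw]
  FD 18: (-9,-16) -> (-9,-34) [heading=270, draw]
  PD: pen down
  -- iteration 3/4 --
  BK 6: (-9,-34) -> (-9,-28) [heading=270, draw]
  FD 18: (-9,-28) -> (-9,-46) [heading=270, draw]
  PD: pen down
  -- iteration 4/4 --
  BK 6: (-9,-46) -> (-9,-40) [heading=270, draw]
  FD 18: (-9,-40) -> (-9,-58) [heading=270, draw]
  PD: pen down
]
PU: pen up
Final: pos=(-9,-58), heading=270, 8 segment(s) drawn
Segments drawn: 8

Answer: 8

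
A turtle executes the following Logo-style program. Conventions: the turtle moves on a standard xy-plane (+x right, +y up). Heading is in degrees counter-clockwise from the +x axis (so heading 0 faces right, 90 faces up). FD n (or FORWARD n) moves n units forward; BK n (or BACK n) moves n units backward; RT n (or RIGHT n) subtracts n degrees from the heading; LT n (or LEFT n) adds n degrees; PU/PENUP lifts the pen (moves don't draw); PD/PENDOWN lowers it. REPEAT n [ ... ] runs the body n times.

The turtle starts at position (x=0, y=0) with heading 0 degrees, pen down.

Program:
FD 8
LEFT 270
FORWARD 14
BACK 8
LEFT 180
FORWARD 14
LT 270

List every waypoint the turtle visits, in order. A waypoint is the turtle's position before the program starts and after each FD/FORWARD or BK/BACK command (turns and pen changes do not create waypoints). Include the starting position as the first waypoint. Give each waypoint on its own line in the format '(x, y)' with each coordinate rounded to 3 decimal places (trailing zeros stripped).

Executing turtle program step by step:
Start: pos=(0,0), heading=0, pen down
FD 8: (0,0) -> (8,0) [heading=0, draw]
LT 270: heading 0 -> 270
FD 14: (8,0) -> (8,-14) [heading=270, draw]
BK 8: (8,-14) -> (8,-6) [heading=270, draw]
LT 180: heading 270 -> 90
FD 14: (8,-6) -> (8,8) [heading=90, draw]
LT 270: heading 90 -> 0
Final: pos=(8,8), heading=0, 4 segment(s) drawn
Waypoints (5 total):
(0, 0)
(8, 0)
(8, -14)
(8, -6)
(8, 8)

Answer: (0, 0)
(8, 0)
(8, -14)
(8, -6)
(8, 8)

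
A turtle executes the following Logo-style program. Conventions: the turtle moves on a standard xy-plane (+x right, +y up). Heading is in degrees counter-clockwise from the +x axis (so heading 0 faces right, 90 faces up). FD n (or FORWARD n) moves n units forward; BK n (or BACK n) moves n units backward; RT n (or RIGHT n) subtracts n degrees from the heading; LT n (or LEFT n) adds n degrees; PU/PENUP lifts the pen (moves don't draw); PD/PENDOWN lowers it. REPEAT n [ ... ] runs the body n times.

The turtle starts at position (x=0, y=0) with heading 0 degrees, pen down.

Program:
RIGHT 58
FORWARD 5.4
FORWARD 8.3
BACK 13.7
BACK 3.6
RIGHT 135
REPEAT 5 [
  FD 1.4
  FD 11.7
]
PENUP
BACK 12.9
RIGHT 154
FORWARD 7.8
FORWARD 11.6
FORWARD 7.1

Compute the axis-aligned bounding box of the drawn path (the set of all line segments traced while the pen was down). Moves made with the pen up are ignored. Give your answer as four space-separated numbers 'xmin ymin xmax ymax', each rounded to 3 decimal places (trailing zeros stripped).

Executing turtle program step by step:
Start: pos=(0,0), heading=0, pen down
RT 58: heading 0 -> 302
FD 5.4: (0,0) -> (2.862,-4.579) [heading=302, draw]
FD 8.3: (2.862,-4.579) -> (7.26,-11.618) [heading=302, draw]
BK 13.7: (7.26,-11.618) -> (0,0) [heading=302, draw]
BK 3.6: (0,0) -> (-1.908,3.053) [heading=302, draw]
RT 135: heading 302 -> 167
REPEAT 5 [
  -- iteration 1/5 --
  FD 1.4: (-1.908,3.053) -> (-3.272,3.368) [heading=167, draw]
  FD 11.7: (-3.272,3.368) -> (-14.672,6) [heading=167, draw]
  -- iteration 2/5 --
  FD 1.4: (-14.672,6) -> (-16.036,6.315) [heading=167, draw]
  FD 11.7: (-16.036,6.315) -> (-27.436,8.947) [heading=167, draw]
  -- iteration 3/5 --
  FD 1.4: (-27.436,8.947) -> (-28.8,9.262) [heading=167, draw]
  FD 11.7: (-28.8,9.262) -> (-40.2,11.894) [heading=167, draw]
  -- iteration 4/5 --
  FD 1.4: (-40.2,11.894) -> (-41.565,12.208) [heading=167, draw]
  FD 11.7: (-41.565,12.208) -> (-52.965,14.84) [heading=167, draw]
  -- iteration 5/5 --
  FD 1.4: (-52.965,14.84) -> (-54.329,15.155) [heading=167, draw]
  FD 11.7: (-54.329,15.155) -> (-65.729,17.787) [heading=167, draw]
]
PU: pen up
BK 12.9: (-65.729,17.787) -> (-53.16,14.885) [heading=167, move]
RT 154: heading 167 -> 13
FD 7.8: (-53.16,14.885) -> (-45.559,16.64) [heading=13, move]
FD 11.6: (-45.559,16.64) -> (-34.257,19.249) [heading=13, move]
FD 7.1: (-34.257,19.249) -> (-27.339,20.847) [heading=13, move]
Final: pos=(-27.339,20.847), heading=13, 14 segment(s) drawn

Segment endpoints: x in {-65.729, -54.329, -52.965, -41.565, -40.2, -28.8, -27.436, -16.036, -14.672, -3.272, -1.908, 0, 0, 2.862, 7.26}, y in {-11.618, -4.579, 0, 0, 3.053, 3.368, 6, 6.315, 8.947, 9.262, 11.894, 12.208, 14.84, 15.155, 17.787}
xmin=-65.729, ymin=-11.618, xmax=7.26, ymax=17.787

Answer: -65.729 -11.618 7.26 17.787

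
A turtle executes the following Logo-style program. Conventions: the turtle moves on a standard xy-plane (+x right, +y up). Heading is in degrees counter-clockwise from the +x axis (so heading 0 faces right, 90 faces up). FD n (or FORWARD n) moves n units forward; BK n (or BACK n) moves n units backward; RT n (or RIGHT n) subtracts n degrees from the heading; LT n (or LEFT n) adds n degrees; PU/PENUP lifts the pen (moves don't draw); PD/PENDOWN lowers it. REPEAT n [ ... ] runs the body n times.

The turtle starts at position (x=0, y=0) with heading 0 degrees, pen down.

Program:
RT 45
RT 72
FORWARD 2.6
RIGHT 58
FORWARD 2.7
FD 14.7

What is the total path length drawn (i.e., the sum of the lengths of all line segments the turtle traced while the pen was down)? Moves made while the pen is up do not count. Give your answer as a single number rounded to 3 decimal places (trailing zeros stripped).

Answer: 20

Derivation:
Executing turtle program step by step:
Start: pos=(0,0), heading=0, pen down
RT 45: heading 0 -> 315
RT 72: heading 315 -> 243
FD 2.6: (0,0) -> (-1.18,-2.317) [heading=243, draw]
RT 58: heading 243 -> 185
FD 2.7: (-1.18,-2.317) -> (-3.87,-2.552) [heading=185, draw]
FD 14.7: (-3.87,-2.552) -> (-18.514,-3.833) [heading=185, draw]
Final: pos=(-18.514,-3.833), heading=185, 3 segment(s) drawn

Segment lengths:
  seg 1: (0,0) -> (-1.18,-2.317), length = 2.6
  seg 2: (-1.18,-2.317) -> (-3.87,-2.552), length = 2.7
  seg 3: (-3.87,-2.552) -> (-18.514,-3.833), length = 14.7
Total = 20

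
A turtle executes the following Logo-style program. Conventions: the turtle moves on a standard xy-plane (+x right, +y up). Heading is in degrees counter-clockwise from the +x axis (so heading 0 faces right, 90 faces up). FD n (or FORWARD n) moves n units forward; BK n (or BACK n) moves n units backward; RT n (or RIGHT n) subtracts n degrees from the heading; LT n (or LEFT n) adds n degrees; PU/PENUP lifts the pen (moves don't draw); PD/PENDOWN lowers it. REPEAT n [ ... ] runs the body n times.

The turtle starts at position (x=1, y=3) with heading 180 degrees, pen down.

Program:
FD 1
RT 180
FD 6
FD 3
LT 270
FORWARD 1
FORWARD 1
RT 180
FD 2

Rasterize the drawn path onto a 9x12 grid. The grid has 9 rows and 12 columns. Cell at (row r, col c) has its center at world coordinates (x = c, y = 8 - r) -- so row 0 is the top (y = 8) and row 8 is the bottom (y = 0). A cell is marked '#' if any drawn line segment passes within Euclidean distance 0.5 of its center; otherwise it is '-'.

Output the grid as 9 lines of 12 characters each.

Segment 0: (1,3) -> (0,3)
Segment 1: (0,3) -> (6,3)
Segment 2: (6,3) -> (9,3)
Segment 3: (9,3) -> (9,2)
Segment 4: (9,2) -> (9,1)
Segment 5: (9,1) -> (9,3)

Answer: ------------
------------
------------
------------
------------
##########--
---------#--
---------#--
------------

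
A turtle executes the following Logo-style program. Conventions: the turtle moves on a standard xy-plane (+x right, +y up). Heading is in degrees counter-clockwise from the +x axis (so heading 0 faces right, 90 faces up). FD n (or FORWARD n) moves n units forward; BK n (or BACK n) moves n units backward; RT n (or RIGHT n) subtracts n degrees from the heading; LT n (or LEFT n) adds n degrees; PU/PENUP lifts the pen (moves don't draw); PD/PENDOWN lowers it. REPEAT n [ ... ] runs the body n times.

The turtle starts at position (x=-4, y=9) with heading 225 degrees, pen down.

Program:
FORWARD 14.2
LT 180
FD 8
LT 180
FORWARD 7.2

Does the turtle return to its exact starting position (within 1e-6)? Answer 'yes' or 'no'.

Answer: no

Derivation:
Executing turtle program step by step:
Start: pos=(-4,9), heading=225, pen down
FD 14.2: (-4,9) -> (-14.041,-1.041) [heading=225, draw]
LT 180: heading 225 -> 45
FD 8: (-14.041,-1.041) -> (-8.384,4.616) [heading=45, draw]
LT 180: heading 45 -> 225
FD 7.2: (-8.384,4.616) -> (-13.475,-0.475) [heading=225, draw]
Final: pos=(-13.475,-0.475), heading=225, 3 segment(s) drawn

Start position: (-4, 9)
Final position: (-13.475, -0.475)
Distance = 13.4; >= 1e-6 -> NOT closed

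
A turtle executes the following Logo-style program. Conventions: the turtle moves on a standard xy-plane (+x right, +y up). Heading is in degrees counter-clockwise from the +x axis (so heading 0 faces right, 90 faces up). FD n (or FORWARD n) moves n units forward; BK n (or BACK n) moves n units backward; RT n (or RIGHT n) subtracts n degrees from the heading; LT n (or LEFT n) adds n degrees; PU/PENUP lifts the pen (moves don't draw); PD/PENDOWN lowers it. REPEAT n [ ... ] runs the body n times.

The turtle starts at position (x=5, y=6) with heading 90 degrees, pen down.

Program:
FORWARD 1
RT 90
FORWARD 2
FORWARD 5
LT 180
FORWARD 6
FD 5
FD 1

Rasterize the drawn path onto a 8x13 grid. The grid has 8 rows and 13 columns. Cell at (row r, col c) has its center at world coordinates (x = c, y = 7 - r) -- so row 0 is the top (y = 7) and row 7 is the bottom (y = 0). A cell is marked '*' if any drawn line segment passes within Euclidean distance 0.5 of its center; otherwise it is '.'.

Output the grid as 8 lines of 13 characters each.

Answer: *************
.....*.......
.............
.............
.............
.............
.............
.............

Derivation:
Segment 0: (5,6) -> (5,7)
Segment 1: (5,7) -> (7,7)
Segment 2: (7,7) -> (12,7)
Segment 3: (12,7) -> (6,7)
Segment 4: (6,7) -> (1,7)
Segment 5: (1,7) -> (0,7)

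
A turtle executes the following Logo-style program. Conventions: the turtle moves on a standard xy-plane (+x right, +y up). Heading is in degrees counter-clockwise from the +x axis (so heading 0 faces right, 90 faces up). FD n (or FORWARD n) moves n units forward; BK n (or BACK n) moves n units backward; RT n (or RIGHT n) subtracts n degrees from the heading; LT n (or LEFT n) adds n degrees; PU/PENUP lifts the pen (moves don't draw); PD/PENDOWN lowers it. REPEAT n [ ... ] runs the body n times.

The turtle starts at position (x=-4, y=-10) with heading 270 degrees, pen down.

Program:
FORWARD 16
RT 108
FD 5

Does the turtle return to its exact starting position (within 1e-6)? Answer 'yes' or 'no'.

Answer: no

Derivation:
Executing turtle program step by step:
Start: pos=(-4,-10), heading=270, pen down
FD 16: (-4,-10) -> (-4,-26) [heading=270, draw]
RT 108: heading 270 -> 162
FD 5: (-4,-26) -> (-8.755,-24.455) [heading=162, draw]
Final: pos=(-8.755,-24.455), heading=162, 2 segment(s) drawn

Start position: (-4, -10)
Final position: (-8.755, -24.455)
Distance = 15.217; >= 1e-6 -> NOT closed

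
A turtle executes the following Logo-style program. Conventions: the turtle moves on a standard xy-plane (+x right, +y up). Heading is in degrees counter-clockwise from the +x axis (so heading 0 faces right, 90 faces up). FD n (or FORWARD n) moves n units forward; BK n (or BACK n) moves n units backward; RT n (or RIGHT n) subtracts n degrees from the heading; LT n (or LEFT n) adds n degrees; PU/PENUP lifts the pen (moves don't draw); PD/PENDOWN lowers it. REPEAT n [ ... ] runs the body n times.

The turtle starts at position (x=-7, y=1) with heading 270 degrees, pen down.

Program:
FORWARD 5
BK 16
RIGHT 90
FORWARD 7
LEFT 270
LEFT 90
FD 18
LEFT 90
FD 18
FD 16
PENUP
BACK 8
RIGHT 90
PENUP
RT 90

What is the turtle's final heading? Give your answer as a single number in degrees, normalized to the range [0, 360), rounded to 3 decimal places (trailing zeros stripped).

Answer: 90

Derivation:
Executing turtle program step by step:
Start: pos=(-7,1), heading=270, pen down
FD 5: (-7,1) -> (-7,-4) [heading=270, draw]
BK 16: (-7,-4) -> (-7,12) [heading=270, draw]
RT 90: heading 270 -> 180
FD 7: (-7,12) -> (-14,12) [heading=180, draw]
LT 270: heading 180 -> 90
LT 90: heading 90 -> 180
FD 18: (-14,12) -> (-32,12) [heading=180, draw]
LT 90: heading 180 -> 270
FD 18: (-32,12) -> (-32,-6) [heading=270, draw]
FD 16: (-32,-6) -> (-32,-22) [heading=270, draw]
PU: pen up
BK 8: (-32,-22) -> (-32,-14) [heading=270, move]
RT 90: heading 270 -> 180
PU: pen up
RT 90: heading 180 -> 90
Final: pos=(-32,-14), heading=90, 6 segment(s) drawn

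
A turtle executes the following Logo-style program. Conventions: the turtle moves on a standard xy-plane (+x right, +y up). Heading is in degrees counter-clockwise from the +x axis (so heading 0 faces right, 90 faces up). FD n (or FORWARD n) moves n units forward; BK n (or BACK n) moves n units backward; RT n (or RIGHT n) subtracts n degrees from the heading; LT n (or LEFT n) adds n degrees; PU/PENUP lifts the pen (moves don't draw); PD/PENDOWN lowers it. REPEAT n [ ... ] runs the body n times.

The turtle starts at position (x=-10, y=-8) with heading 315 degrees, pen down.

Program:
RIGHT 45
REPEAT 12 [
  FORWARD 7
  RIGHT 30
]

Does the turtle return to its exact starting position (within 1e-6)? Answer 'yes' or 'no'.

Answer: yes

Derivation:
Executing turtle program step by step:
Start: pos=(-10,-8), heading=315, pen down
RT 45: heading 315 -> 270
REPEAT 12 [
  -- iteration 1/12 --
  FD 7: (-10,-8) -> (-10,-15) [heading=270, draw]
  RT 30: heading 270 -> 240
  -- iteration 2/12 --
  FD 7: (-10,-15) -> (-13.5,-21.062) [heading=240, draw]
  RT 30: heading 240 -> 210
  -- iteration 3/12 --
  FD 7: (-13.5,-21.062) -> (-19.562,-24.562) [heading=210, draw]
  RT 30: heading 210 -> 180
  -- iteration 4/12 --
  FD 7: (-19.562,-24.562) -> (-26.562,-24.562) [heading=180, draw]
  RT 30: heading 180 -> 150
  -- iteration 5/12 --
  FD 7: (-26.562,-24.562) -> (-32.624,-21.062) [heading=150, draw]
  RT 30: heading 150 -> 120
  -- iteration 6/12 --
  FD 7: (-32.624,-21.062) -> (-36.124,-15) [heading=120, draw]
  RT 30: heading 120 -> 90
  -- iteration 7/12 --
  FD 7: (-36.124,-15) -> (-36.124,-8) [heading=90, draw]
  RT 30: heading 90 -> 60
  -- iteration 8/12 --
  FD 7: (-36.124,-8) -> (-32.624,-1.938) [heading=60, draw]
  RT 30: heading 60 -> 30
  -- iteration 9/12 --
  FD 7: (-32.624,-1.938) -> (-26.562,1.562) [heading=30, draw]
  RT 30: heading 30 -> 0
  -- iteration 10/12 --
  FD 7: (-26.562,1.562) -> (-19.562,1.562) [heading=0, draw]
  RT 30: heading 0 -> 330
  -- iteration 11/12 --
  FD 7: (-19.562,1.562) -> (-13.5,-1.938) [heading=330, draw]
  RT 30: heading 330 -> 300
  -- iteration 12/12 --
  FD 7: (-13.5,-1.938) -> (-10,-8) [heading=300, draw]
  RT 30: heading 300 -> 270
]
Final: pos=(-10,-8), heading=270, 12 segment(s) drawn

Start position: (-10, -8)
Final position: (-10, -8)
Distance = 0; < 1e-6 -> CLOSED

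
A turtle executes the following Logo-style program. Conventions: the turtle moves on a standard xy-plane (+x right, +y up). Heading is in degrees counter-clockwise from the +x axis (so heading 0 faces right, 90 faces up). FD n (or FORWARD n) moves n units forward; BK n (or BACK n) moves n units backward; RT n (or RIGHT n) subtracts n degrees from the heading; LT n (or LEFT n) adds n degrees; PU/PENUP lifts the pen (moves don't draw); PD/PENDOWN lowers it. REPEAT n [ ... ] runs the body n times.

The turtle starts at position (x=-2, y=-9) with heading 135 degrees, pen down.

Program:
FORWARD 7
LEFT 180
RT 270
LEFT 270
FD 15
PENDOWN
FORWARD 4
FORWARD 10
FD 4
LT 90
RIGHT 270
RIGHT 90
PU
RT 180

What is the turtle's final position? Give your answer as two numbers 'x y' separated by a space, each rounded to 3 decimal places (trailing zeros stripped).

Answer: 16.385 -27.385

Derivation:
Executing turtle program step by step:
Start: pos=(-2,-9), heading=135, pen down
FD 7: (-2,-9) -> (-6.95,-4.05) [heading=135, draw]
LT 180: heading 135 -> 315
RT 270: heading 315 -> 45
LT 270: heading 45 -> 315
FD 15: (-6.95,-4.05) -> (3.657,-14.657) [heading=315, draw]
PD: pen down
FD 4: (3.657,-14.657) -> (6.485,-17.485) [heading=315, draw]
FD 10: (6.485,-17.485) -> (13.556,-24.556) [heading=315, draw]
FD 4: (13.556,-24.556) -> (16.385,-27.385) [heading=315, draw]
LT 90: heading 315 -> 45
RT 270: heading 45 -> 135
RT 90: heading 135 -> 45
PU: pen up
RT 180: heading 45 -> 225
Final: pos=(16.385,-27.385), heading=225, 5 segment(s) drawn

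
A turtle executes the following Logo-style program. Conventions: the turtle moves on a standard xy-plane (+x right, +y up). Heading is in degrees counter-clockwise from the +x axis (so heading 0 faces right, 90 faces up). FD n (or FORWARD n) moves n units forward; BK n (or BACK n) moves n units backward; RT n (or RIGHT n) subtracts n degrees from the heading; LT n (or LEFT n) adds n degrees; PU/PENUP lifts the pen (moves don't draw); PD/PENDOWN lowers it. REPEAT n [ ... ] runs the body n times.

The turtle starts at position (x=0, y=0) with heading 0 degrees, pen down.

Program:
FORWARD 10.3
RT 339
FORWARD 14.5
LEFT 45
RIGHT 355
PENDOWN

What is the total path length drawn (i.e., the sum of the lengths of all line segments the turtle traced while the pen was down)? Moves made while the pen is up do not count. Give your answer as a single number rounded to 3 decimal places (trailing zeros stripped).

Executing turtle program step by step:
Start: pos=(0,0), heading=0, pen down
FD 10.3: (0,0) -> (10.3,0) [heading=0, draw]
RT 339: heading 0 -> 21
FD 14.5: (10.3,0) -> (23.837,5.196) [heading=21, draw]
LT 45: heading 21 -> 66
RT 355: heading 66 -> 71
PD: pen down
Final: pos=(23.837,5.196), heading=71, 2 segment(s) drawn

Segment lengths:
  seg 1: (0,0) -> (10.3,0), length = 10.3
  seg 2: (10.3,0) -> (23.837,5.196), length = 14.5
Total = 24.8

Answer: 24.8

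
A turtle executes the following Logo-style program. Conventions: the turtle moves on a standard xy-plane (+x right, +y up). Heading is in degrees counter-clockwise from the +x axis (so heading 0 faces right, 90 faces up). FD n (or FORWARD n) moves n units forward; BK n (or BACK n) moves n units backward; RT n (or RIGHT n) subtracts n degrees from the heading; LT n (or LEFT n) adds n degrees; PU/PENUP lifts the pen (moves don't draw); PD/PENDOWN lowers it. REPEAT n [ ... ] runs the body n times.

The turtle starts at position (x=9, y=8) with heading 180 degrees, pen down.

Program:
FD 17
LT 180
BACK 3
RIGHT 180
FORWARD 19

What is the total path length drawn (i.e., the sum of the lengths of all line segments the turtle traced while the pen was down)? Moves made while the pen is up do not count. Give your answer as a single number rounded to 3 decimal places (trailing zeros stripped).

Answer: 39

Derivation:
Executing turtle program step by step:
Start: pos=(9,8), heading=180, pen down
FD 17: (9,8) -> (-8,8) [heading=180, draw]
LT 180: heading 180 -> 0
BK 3: (-8,8) -> (-11,8) [heading=0, draw]
RT 180: heading 0 -> 180
FD 19: (-11,8) -> (-30,8) [heading=180, draw]
Final: pos=(-30,8), heading=180, 3 segment(s) drawn

Segment lengths:
  seg 1: (9,8) -> (-8,8), length = 17
  seg 2: (-8,8) -> (-11,8), length = 3
  seg 3: (-11,8) -> (-30,8), length = 19
Total = 39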